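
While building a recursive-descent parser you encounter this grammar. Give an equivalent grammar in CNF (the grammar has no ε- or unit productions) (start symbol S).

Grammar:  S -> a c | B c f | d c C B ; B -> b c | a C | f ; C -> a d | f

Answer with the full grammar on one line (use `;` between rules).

S -> X1 X2 | B Y1 | X4 Y2; B -> X5 X2 | X1 C | f; C -> X1 X4 | f; X1 -> a; X2 -> c; X3 -> f; X4 -> d; X5 -> b; Y1 -> X2 X3; Y2 -> X2 Y3; Y3 -> C B

Introduce a nonterminal for each terminal appearing in a rule of length ≥ 2: X1 → a, X2 → c, X3 → f, X4 → d, X5 → b.
Binarize each right-hand side of length ≥ 3 by chaining fresh nonterminals (Y1, Y2, …): affected rules were S → B X2 X3; S → X4 X2 C B.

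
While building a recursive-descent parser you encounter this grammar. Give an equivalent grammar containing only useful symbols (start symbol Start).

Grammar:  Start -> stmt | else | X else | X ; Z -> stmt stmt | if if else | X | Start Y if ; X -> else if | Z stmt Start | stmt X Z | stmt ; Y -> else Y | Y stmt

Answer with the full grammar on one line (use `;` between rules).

Generating nonterminals: {Start, X, Z}.
Reachable from Start after that: {Start, X, Z}.
Removed useless symbols: {Y} and every production mentioning them.

Start -> stmt | else | X else | X; Z -> stmt stmt | if if else | X; X -> else if | Z stmt Start | stmt X Z | stmt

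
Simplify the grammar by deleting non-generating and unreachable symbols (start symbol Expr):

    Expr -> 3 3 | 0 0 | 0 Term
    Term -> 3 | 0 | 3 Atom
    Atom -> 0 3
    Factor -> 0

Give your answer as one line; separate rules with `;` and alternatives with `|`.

Expr -> 3 3 | 0 0 | 0 Term; Term -> 3 | 0 | 3 Atom; Atom -> 0 3

Generating nonterminals: {Atom, Expr, Factor, Term}.
Reachable from Expr after that: {Atom, Expr, Term}.
Removed useless symbols: {Factor} and every production mentioning them.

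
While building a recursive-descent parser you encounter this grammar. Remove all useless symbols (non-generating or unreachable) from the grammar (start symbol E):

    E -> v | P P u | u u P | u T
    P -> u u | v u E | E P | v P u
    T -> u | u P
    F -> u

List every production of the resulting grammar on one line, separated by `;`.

Generating nonterminals: {E, F, P, T}.
Reachable from E after that: {E, P, T}.
Removed useless symbols: {F} and every production mentioning them.

E -> v | P P u | u u P | u T; P -> u u | v u E | E P | v P u; T -> u | u P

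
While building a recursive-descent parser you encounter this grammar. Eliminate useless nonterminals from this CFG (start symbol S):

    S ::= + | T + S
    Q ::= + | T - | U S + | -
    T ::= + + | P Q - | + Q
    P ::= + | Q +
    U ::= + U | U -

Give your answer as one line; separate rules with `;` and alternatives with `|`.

Generating nonterminals: {P, Q, S, T}.
Reachable from S after that: {P, Q, S, T}.
Removed useless symbols: {U} and every production mentioning them.

S ::= + | T + S; Q ::= + | T - | -; T ::= + + | P Q - | + Q; P ::= + | Q +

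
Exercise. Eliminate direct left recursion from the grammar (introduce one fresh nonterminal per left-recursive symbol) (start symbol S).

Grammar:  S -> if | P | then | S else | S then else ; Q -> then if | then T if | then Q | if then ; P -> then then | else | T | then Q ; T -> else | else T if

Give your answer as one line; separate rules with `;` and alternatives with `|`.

S -> if S' | P S' | then S'; Q -> then if | then T if | then Q | if then; P -> then then | else | T | then Q; T -> else | else T if; S' -> else S' | then else S' | ε

S is directly left-recursive.
For S: α = {else, then else}, β = {if, P, then}. Rewrite as S → β S' and S' → α S' | ε.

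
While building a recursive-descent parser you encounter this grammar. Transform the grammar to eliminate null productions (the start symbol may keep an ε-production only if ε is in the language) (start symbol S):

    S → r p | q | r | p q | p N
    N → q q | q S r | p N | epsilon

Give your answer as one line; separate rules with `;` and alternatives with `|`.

Nullable set = {N}.
ε ∉ L(G), so no ε-production is kept.
Add the nullable-subset variants: S → p N gives p N | p. N → p N gives p N | p.

S → r p | q | r | p q | p N | p; N → q q | q S r | p N | p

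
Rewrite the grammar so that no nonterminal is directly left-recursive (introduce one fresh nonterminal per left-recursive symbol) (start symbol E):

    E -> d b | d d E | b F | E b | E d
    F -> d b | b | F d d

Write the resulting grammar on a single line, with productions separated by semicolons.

E -> d b E' | d d E E' | b F E'; F -> d b F' | b F'; E' -> b E' | d E' | ε; F' -> d d F' | ε

Left recursion appears on E, F.
For E: α = {b, d}, β = {d b, d d E, b F}. Rewrite as E → β E' and E' → α E' | ε.
For F: α = {d d}, β = {d b, b}. Rewrite as F → β F' and F' → α F' | ε.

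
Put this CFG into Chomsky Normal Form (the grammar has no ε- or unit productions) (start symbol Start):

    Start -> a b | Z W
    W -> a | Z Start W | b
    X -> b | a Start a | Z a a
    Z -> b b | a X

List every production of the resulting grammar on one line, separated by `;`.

Start -> X1 X2 | Z W; W -> a | Z Y1 | b; X -> b | X1 Y2 | Z Y3; Z -> X2 X2 | X1 X; X1 -> a; X2 -> b; Y1 -> Start W; Y2 -> Start X1; Y3 -> X1 X1

Introduce a nonterminal for each terminal appearing in a rule of length ≥ 2: X1 → a, X2 → b.
Binarize each right-hand side of length ≥ 3 by chaining fresh nonterminals (Y1, Y2, …): affected rules were W → Z Start W; X → X1 Start X1; X → Z X1 X1.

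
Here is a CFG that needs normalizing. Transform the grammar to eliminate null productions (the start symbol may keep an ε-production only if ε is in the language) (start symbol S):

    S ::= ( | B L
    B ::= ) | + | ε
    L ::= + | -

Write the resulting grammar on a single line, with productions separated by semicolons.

Nullable set = {B}.
ε ∉ L(G), so no ε-production is kept.
Expand every rule over subsets of its nullable positions: S → B L gives B L | L.

S ::= ( | B L | L; B ::= ) | +; L ::= + | -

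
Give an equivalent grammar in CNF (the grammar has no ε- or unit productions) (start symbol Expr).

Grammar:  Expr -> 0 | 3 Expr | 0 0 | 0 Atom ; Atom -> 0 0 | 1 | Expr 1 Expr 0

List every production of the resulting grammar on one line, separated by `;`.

Expr -> 0 | X1 Expr | X2 X2 | X2 Atom; Atom -> X2 X2 | 1 | Expr Y1; X1 -> 3; X2 -> 0; X3 -> 1; Y1 -> X3 Y2; Y2 -> Expr X2

Introduce a nonterminal for each terminal appearing in a rule of length ≥ 2: X1 → 3, X2 → 0, X3 → 1.
Binarize each right-hand side of length ≥ 3 by chaining fresh nonterminals (Y1, Y2, …): affected rules were Atom → Expr X3 Expr X2.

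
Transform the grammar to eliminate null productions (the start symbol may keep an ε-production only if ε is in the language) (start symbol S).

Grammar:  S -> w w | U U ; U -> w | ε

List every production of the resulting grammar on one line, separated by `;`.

The nullable symbols are {S, U}.
ε ∈ L(G) since S is nullable, so keep S → ε.
Add the nullable-subset variants: S → U U gives U U | U.

S -> w w | U U | U | ε; U -> w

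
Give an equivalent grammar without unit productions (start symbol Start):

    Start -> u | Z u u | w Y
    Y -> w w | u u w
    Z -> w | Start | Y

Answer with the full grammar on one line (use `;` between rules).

Unit pairs: Z ⇒* {Start, Y}.
Replace each nonterminal's rules with the union of the non-unit rules of every nonterminal it unit-derives.

Start -> u | Z u u | w Y; Y -> w w | u u w; Z -> w | u | Z u u | w Y | w w | u u w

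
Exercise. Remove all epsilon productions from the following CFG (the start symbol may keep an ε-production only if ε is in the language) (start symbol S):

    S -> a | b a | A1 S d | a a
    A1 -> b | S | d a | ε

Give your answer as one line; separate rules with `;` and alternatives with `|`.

S -> a | b a | A1 S d | S d | a a; A1 -> b | S | d a

The nullable symbols are {A1}.
ε ∉ L(G), so no ε-production is kept.
For each production, add variants omitting each subset of nullable occurrences: S → A1 S d gives A1 S d | S d.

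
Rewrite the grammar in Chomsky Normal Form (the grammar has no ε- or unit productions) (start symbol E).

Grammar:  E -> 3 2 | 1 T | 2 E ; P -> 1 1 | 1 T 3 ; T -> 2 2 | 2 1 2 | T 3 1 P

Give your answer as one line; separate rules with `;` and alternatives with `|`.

E -> X1 X2 | X3 T | X2 E; P -> X3 X3 | X3 Y1; T -> X2 X2 | X2 Y2 | T Y3; X1 -> 3; X2 -> 2; X3 -> 1; Y1 -> T X1; Y2 -> X3 X2; Y3 -> X1 Y4; Y4 -> X3 P

Introduce a nonterminal for each terminal appearing in a rule of length ≥ 2: X1 → 3, X2 → 2, X3 → 1.
Binarize each right-hand side of length ≥ 3 by chaining fresh nonterminals (Y1, Y2, …): affected rules were P → X3 T X1; T → X2 X3 X2; T → T X1 X3 P.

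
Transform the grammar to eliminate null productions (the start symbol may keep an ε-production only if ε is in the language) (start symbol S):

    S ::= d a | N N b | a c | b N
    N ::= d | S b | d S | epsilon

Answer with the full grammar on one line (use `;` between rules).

S ::= d a | N N b | N b | b | a c | b N; N ::= d | S b | d S

Nullable nonterminals: {N}.
ε ∉ L(G), so no ε-production is kept.
For each production, add variants omitting each subset of nullable occurrences: S → N N b gives N N b | N b | b.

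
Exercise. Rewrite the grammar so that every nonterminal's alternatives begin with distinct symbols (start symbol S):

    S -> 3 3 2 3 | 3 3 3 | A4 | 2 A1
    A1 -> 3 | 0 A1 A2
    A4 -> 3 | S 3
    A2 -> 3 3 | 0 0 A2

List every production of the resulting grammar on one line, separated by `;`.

S has alternatives sharing prefix '3 3': factor to S → 3 3 S' with S' → 2 3 | 3.

S -> A4 | 2 A1 | 3 3 S'; A1 -> 3 | 0 A1 A2; A4 -> 3 | S 3; A2 -> 3 3 | 0 0 A2; S' -> 2 3 | 3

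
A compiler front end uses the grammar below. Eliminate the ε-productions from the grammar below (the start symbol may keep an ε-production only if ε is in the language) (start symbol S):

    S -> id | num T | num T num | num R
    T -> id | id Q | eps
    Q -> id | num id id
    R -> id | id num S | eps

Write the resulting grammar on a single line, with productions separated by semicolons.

Nullable set = {R, T}.
ε ∉ L(G), so no ε-production is kept.
Add the nullable-subset variants: S → num T gives num T | num. S → num T num gives num T num | num num.

S -> id | num T | num | num T num | num num | num R; T -> id | id Q; Q -> id | num id id; R -> id | id num S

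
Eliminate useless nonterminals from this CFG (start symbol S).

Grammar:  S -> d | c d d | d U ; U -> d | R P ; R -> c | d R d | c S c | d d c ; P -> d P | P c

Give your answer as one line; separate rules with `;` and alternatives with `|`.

Generating nonterminals: {R, S, U}.
Reachable from S after that: {S, U}.
Removed useless symbols: {P, R} and every production mentioning them.

S -> d | c d d | d U; U -> d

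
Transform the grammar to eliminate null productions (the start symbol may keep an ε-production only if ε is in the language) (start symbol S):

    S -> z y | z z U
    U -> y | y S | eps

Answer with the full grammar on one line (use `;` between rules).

The nullable symbols are {U}.
ε ∉ L(G), so no ε-production is kept.
For each production, add variants omitting each subset of nullable occurrences: S → z z U gives z z U | z z.

S -> z y | z z U | z z; U -> y | y S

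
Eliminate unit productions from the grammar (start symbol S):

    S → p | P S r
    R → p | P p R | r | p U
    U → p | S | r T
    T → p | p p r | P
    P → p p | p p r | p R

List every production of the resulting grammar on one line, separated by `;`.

Unit pairs: T ⇒* {P}; U ⇒* {S}.
Replace each nonterminal's rules with the union of the non-unit rules of every nonterminal it unit-derives.

S → p | P S r; R → p | P p R | r | p U; U → p | r T | P S r; T → p p | p p r | p R | p; P → p p | p p r | p R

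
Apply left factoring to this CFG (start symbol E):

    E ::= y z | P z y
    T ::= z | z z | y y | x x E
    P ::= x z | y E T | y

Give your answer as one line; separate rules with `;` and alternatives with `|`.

E ::= y z | P z y; T ::= y y | x x E | z T'; P ::= x z | y P'; T' ::= ε | z; P' ::= E T | ε

T has alternatives sharing prefix 'z': factor to T → z T' with T' → ε | z.
P has alternatives sharing prefix 'y': factor to P → y P' with P' → E T | ε.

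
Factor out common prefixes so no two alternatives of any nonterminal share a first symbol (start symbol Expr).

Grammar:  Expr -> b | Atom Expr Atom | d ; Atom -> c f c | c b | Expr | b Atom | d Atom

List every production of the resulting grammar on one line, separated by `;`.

Atom has alternatives sharing prefix 'c': factor to Atom → c Atom1 with Atom1 → f c | b.

Expr -> b | Atom Expr Atom | d; Atom -> Expr | b Atom | d Atom | c Atom1; Atom1 -> f c | b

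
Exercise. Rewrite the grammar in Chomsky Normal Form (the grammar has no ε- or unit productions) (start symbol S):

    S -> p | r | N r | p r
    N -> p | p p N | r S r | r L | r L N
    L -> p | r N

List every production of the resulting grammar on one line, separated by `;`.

S -> p | r | N X1 | X2 X1; N -> p | X2 Y1 | X1 Y2 | X1 L | X1 Y3; L -> p | X1 N; X1 -> r; X2 -> p; Y1 -> X2 N; Y2 -> S X1; Y3 -> L N

Introduce a nonterminal for each terminal appearing in a rule of length ≥ 2: X1 → r, X2 → p.
Binarize each right-hand side of length ≥ 3 by chaining fresh nonterminals (Y1, Y2, …): affected rules were N → X2 X2 N; N → X1 S X1; N → X1 L N.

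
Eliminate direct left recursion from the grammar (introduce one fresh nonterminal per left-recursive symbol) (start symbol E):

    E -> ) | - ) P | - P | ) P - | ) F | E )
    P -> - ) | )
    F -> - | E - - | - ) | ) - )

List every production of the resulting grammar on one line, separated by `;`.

Directly left-recursive nonterminal: E.
For E: α = {)}, β = {), - ) P, - P, ) P -, ) F}. Rewrite as E → β E' and E' → α E' | ε.

E -> ) E' | - ) P E' | - P E' | ) P - E' | ) F E'; P -> - ) | ); F -> - | E - - | - ) | ) - ); E' -> ) E' | ε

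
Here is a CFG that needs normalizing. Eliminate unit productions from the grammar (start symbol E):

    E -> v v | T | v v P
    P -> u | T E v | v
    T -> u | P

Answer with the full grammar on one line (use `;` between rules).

Unit pairs: E ⇒* {P, T}; T ⇒* {P}.
For each unit pair (A, B), copy every non-unit production of B to A, then drop all unit productions.

E -> v v | v v P | u | T E v | v; P -> u | T E v | v; T -> u | T E v | v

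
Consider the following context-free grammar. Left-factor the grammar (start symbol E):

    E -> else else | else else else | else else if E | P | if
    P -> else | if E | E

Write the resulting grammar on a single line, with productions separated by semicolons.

E has alternatives sharing prefix 'else else': factor to E → else else E' with E' → ε | else | if E.

E -> P | if | else else E'; P -> else | if E | E; E' -> ε | else | if E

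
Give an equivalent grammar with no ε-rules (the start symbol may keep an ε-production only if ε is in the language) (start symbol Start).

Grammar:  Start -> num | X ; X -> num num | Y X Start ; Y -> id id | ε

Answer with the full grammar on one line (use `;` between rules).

Start -> num | X; X -> num num | Y X Start | X Start; Y -> id id

Nullable set = {Y}.
ε ∉ L(G), so no ε-production is kept.
For each production, add variants omitting each subset of nullable occurrences: X → Y X Start gives Y X Start | X Start.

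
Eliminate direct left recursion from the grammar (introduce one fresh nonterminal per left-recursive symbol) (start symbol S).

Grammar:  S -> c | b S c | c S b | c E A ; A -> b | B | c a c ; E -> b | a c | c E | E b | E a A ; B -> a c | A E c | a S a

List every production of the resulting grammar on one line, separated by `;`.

S -> c | b S c | c S b | c E A; A -> b | B | c a c; E -> b E' | a c E' | c E E'; B -> a c | A E c | a S a; E' -> b E' | a A E' | ε

Directly left-recursive nonterminal: E.
For E: α = {b, a A}, β = {b, a c, c E}. Rewrite as E → β E' and E' → α E' | ε.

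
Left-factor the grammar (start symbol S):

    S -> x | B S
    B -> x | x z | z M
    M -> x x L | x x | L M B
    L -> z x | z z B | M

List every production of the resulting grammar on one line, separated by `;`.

S -> x | B S; B -> z M | x B'; M -> L M B | x x M'; L -> M | z L'; B' -> ε | z; M' -> L | ε; L' -> x | z B

B has alternatives sharing prefix 'x': factor to B → x B' with B' → ε | z.
M has alternatives sharing prefix 'x x': factor to M → x x M' with M' → L | ε.
L has alternatives sharing prefix 'z': factor to L → z L' with L' → x | z B.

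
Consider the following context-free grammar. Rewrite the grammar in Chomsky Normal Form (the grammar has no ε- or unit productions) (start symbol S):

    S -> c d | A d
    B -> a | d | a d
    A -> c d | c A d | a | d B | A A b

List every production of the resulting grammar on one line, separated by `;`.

S -> X1 X2 | A X2; B -> a | d | X3 X2; A -> X1 X2 | X1 Y1 | a | X2 B | A Y2; X1 -> c; X2 -> d; X3 -> a; X4 -> b; Y1 -> A X2; Y2 -> A X4

Introduce a nonterminal for each terminal appearing in a rule of length ≥ 2: X1 → c, X2 → d, X3 → a, X4 → b.
Binarize each right-hand side of length ≥ 3 by chaining fresh nonterminals (Y1, Y2, …): affected rules were A → X1 A X2; A → A A X4.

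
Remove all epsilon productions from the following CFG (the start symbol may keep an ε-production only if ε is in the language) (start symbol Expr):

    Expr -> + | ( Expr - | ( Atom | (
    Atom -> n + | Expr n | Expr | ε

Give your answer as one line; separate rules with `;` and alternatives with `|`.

Nullable nonterminals: {Atom}.
ε ∉ L(G), so no ε-production is kept.
Add the nullable-subset variants: Expr → ( Atom gives ( Atom | (.

Expr -> + | ( Expr - | ( Atom | (; Atom -> n + | Expr n | Expr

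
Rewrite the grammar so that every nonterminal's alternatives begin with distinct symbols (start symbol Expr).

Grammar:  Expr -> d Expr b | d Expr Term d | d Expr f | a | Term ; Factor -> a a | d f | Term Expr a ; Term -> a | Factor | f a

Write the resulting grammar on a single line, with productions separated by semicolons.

Expr -> a | Term | d Expr Expr1; Factor -> a a | d f | Term Expr a; Term -> a | Factor | f a; Expr1 -> b | Term d | f

Expr has alternatives sharing prefix 'd Expr': factor to Expr → d Expr Expr1 with Expr1 → b | Term d | f.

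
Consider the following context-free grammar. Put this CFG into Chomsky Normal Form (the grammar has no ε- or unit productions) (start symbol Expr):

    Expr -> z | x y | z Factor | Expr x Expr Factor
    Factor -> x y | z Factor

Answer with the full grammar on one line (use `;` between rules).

Introduce a nonterminal for each terminal appearing in a rule of length ≥ 2: X1 → x, X2 → y, X3 → z.
Binarize each right-hand side of length ≥ 3 by chaining fresh nonterminals (Y1, Y2, …): affected rules were Expr → Expr X1 Expr Factor.

Expr -> z | X1 X2 | X3 Factor | Expr Y1; Factor -> X1 X2 | X3 Factor; X1 -> x; X2 -> y; X3 -> z; Y1 -> X1 Y2; Y2 -> Expr Factor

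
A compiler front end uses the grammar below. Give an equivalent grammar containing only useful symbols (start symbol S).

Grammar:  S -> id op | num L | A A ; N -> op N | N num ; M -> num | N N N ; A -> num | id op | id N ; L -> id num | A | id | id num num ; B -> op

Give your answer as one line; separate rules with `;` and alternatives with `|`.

Generating nonterminals: {A, B, L, M, S}.
Reachable from S after that: {A, L, S}.
Removed useless symbols: {B, M, N} and every production mentioning them.

S -> id op | num L | A A; A -> num | id op; L -> id num | A | id | id num num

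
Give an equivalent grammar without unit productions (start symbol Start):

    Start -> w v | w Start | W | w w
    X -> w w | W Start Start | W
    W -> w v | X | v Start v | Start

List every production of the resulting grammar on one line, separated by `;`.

Unit pairs: Start ⇒* {W, X}; W ⇒* {Start, X}; X ⇒* {Start, W}.
For each unit pair (A, B), copy every non-unit production of B to A, then drop all unit productions.

Start -> w v | w Start | w w | W Start Start | v Start v; X -> w v | w Start | w w | W Start Start | v Start v; W -> w v | w Start | w w | W Start Start | v Start v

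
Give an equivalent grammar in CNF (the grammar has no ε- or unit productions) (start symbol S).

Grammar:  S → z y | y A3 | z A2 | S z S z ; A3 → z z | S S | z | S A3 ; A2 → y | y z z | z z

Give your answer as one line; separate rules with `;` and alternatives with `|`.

S → X1 X2 | X2 A3 | X1 A2 | S Y1; A3 → X1 X1 | S S | z | S A3; A2 → y | X2 Y3 | X1 X1; X1 → z; X2 → y; Y1 → X1 Y2; Y2 → S X1; Y3 → X1 X1

Introduce a nonterminal for each terminal appearing in a rule of length ≥ 2: X1 → z, X2 → y.
Binarize each right-hand side of length ≥ 3 by chaining fresh nonterminals (Y1, Y2, …): affected rules were S → S X1 S X1; A2 → X2 X1 X1.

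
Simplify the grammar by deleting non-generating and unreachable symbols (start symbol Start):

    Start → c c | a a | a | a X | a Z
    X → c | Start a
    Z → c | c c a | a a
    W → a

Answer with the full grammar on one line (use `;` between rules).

Start → c c | a a | a | a X | a Z; X → c | Start a; Z → c | c c a | a a

Generating nonterminals: {Start, W, X, Z}.
Reachable from Start after that: {Start, X, Z}.
Removed useless symbols: {W} and every production mentioning them.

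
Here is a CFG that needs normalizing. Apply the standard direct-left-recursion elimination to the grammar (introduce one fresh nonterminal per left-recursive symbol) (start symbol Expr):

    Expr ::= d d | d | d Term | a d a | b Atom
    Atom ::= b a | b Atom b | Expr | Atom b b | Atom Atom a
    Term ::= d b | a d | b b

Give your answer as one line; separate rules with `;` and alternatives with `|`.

Expr ::= d d | d | d Term | a d a | b Atom; Atom ::= b a Atom1 | b Atom b Atom1 | Expr Atom1; Term ::= d b | a d | b b; Atom1 ::= b b Atom1 | Atom a Atom1 | epsilon

Atom is directly left-recursive.
For Atom: α = {b b, Atom a}, β = {b a, b Atom b, Expr}. Rewrite as Atom → β Atom1 and Atom1 → α Atom1 | ε.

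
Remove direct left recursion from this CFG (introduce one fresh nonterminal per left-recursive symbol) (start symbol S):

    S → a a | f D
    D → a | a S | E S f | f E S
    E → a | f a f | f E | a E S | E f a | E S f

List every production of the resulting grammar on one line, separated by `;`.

S → a a | f D; D → a | a S | E S f | f E S; E → a E' | f a f E' | f E E' | a E S E'; E' → f a E' | S f E' | ε

Directly left-recursive nonterminal: E.
For E: α = {f a, S f}, β = {a, f a f, f E, a E S}. Rewrite as E → β E' and E' → α E' | ε.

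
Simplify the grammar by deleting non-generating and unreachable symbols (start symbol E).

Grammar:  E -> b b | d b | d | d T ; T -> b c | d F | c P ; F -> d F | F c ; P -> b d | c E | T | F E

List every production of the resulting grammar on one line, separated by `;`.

Generating nonterminals: {E, P, T}.
Reachable from E after that: {E, P, T}.
Removed useless symbols: {F} and every production mentioning them.

E -> b b | d b | d | d T; T -> b c | c P; P -> b d | c E | T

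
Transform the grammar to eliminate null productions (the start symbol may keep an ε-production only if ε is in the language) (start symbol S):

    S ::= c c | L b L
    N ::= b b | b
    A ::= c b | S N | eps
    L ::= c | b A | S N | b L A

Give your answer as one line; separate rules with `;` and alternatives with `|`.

S ::= c c | L b L; N ::= b b | b; A ::= c b | S N; L ::= c | b A | b | S N | b L A | b L

Nullable nonterminals: {A}.
ε ∉ L(G), so no ε-production is kept.
Expand every rule over subsets of its nullable positions: L → b A gives b A | b. L → b L A gives b L A | b L.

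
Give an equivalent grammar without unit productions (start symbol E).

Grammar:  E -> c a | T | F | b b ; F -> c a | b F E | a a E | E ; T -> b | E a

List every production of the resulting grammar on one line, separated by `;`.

E -> c a | b b | b F E | a a E | b | E a; F -> c a | b b | b F E | a a E | b | E a; T -> b | E a

Unit pairs: E ⇒* {F, T}; F ⇒* {E, T}.
For each unit pair (A, B), copy every non-unit production of B to A, then drop all unit productions.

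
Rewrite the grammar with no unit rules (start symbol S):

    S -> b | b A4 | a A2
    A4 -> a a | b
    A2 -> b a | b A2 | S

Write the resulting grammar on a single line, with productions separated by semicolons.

S -> b | b A4 | a A2; A4 -> a a | b; A2 -> b a | b A2 | b | b A4 | a A2

Unit pairs: A2 ⇒* {S}.
Replace each nonterminal's rules with the union of the non-unit rules of every nonterminal it unit-derives.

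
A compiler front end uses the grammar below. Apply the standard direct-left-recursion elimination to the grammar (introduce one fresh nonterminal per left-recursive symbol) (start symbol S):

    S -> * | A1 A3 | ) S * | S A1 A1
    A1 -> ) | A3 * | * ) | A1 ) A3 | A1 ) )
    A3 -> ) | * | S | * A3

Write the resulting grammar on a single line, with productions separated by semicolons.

Left recursion appears on S, A1.
For S: α = {A1 A1}, β = {*, A1 A3, ) S *}. Rewrite as S → β S' and S' → α S' | ε.
For A1: α = {) A3, ) )}, β = {), A3 *, * )}. Rewrite as A1 → β A1' and A1' → α A1' | ε.

S -> * S' | A1 A3 S' | ) S * S'; A1 -> ) A1' | A3 * A1' | * ) A1'; A3 -> ) | * | S | * A3; S' -> A1 A1 S' | ε; A1' -> ) A3 A1' | ) ) A1' | ε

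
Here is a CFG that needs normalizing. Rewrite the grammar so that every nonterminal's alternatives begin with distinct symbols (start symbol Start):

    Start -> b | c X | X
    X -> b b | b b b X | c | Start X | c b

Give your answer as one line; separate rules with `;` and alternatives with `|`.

X has alternatives sharing prefix 'b b': factor to X → b b X1 with X1 → ε | b X.
X has alternatives sharing prefix 'c': factor to X → c X2 with X2 → ε | b.

Start -> b | c X | X; X -> Start X | b b X1 | c X2; X1 -> eps | b X; X2 -> eps | b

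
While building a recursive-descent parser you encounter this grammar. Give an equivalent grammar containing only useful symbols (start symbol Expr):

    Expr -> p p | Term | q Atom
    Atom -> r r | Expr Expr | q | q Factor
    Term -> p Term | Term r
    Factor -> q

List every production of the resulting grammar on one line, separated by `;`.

Expr -> p p | q Atom; Atom -> r r | Expr Expr | q | q Factor; Factor -> q

Generating nonterminals: {Atom, Expr, Factor}.
Reachable from Expr after that: {Atom, Expr, Factor}.
Removed useless symbols: {Term} and every production mentioning them.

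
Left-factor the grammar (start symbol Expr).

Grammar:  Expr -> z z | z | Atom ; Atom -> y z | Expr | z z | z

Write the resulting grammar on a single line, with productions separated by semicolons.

Expr -> Atom | z Expr1; Atom -> y z | Expr | z Atom1; Expr1 -> z | ε; Atom1 -> z | ε

Expr has alternatives sharing prefix 'z': factor to Expr → z Expr1 with Expr1 → z | ε.
Atom has alternatives sharing prefix 'z': factor to Atom → z Atom1 with Atom1 → z | ε.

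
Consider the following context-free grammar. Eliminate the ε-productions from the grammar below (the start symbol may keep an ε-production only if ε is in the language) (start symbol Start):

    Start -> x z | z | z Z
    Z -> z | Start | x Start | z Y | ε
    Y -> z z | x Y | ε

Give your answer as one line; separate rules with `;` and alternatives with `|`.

The nullable symbols are {Y, Z}.
ε ∉ L(G), so no ε-production is kept.
Expand every rule over subsets of its nullable positions: Y → x Y gives x Y | x.

Start -> x z | z | z Z; Z -> z | Start | x Start | z Y; Y -> z z | x Y | x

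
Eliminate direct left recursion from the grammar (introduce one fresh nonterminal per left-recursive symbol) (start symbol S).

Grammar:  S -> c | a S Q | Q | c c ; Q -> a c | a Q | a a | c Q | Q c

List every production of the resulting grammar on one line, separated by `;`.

S -> c | a S Q | Q | c c; Q -> a c Q' | a Q Q' | a a Q' | c Q Q'; Q' -> c Q' | ε

Left recursion appears on Q.
For Q: α = {c}, β = {a c, a Q, a a, c Q}. Rewrite as Q → β Q' and Q' → α Q' | ε.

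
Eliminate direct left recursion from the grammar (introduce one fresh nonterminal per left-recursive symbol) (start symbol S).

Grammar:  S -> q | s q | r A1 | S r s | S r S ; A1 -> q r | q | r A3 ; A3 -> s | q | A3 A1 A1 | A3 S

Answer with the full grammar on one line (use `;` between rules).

S -> q S' | s q S' | r A1 S'; A1 -> q r | q | r A3; A3 -> s A3' | q A3'; S' -> r s S' | r S S' | epsilon; A3' -> A1 A1 A3' | S A3' | epsilon

Left recursion appears on S, A3.
For S: α = {r s, r S}, β = {q, s q, r A1}. Rewrite as S → β S' and S' → α S' | ε.
For A3: α = {A1 A1, S}, β = {s, q}. Rewrite as A3 → β A3' and A3' → α A3' | ε.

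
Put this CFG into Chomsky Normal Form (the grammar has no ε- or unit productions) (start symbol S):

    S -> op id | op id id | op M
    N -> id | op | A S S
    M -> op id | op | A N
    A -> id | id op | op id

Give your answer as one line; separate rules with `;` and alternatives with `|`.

S -> X1 X2 | X1 Y1 | X1 M; N -> id | op | A Y2; M -> X1 X2 | op | A N; A -> id | X2 X1 | X1 X2; X1 -> op; X2 -> id; Y1 -> X2 X2; Y2 -> S S

Introduce a nonterminal for each terminal appearing in a rule of length ≥ 2: X1 → op, X2 → id.
Binarize each right-hand side of length ≥ 3 by chaining fresh nonterminals (Y1, Y2, …): affected rules were S → X1 X2 X2; N → A S S.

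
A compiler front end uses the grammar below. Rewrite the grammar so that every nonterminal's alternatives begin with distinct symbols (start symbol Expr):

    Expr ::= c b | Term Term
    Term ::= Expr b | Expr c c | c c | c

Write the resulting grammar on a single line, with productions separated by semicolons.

Term has alternatives sharing prefix 'Expr': factor to Term → Expr Term1 with Term1 → b | c c.
Term has alternatives sharing prefix 'c': factor to Term → c Term2 with Term2 → c | ε.

Expr ::= c b | Term Term; Term ::= Expr Term1 | c Term2; Term1 ::= b | c c; Term2 ::= c | eps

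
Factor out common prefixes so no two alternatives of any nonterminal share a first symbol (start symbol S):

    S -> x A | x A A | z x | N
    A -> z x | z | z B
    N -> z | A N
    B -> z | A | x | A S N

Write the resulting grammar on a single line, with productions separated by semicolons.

S has alternatives sharing prefix 'x A': factor to S → x A S' with S' → ε | A.
A has alternatives sharing prefix 'z': factor to A → z A' with A' → x | ε | B.
B has alternatives sharing prefix 'A': factor to B → A B' with B' → ε | S N.

S -> z x | N | x A S'; A -> z A'; N -> z | A N; B -> z | x | A B'; S' -> ε | A; A' -> x | ε | B; B' -> ε | S N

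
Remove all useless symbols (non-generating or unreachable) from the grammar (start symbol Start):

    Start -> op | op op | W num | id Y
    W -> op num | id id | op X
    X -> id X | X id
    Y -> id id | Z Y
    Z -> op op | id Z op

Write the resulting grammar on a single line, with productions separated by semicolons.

Generating nonterminals: {Start, W, Y, Z}.
Reachable from Start after that: {Start, W, Y, Z}.
Removed useless symbols: {X} and every production mentioning them.

Start -> op | op op | W num | id Y; W -> op num | id id; Y -> id id | Z Y; Z -> op op | id Z op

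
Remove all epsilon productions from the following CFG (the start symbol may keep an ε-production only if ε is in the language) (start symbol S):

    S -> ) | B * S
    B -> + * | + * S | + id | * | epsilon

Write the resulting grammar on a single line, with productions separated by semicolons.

S -> ) | B * S | * S; B -> + * | + * S | + id | *

Nullable set = {B}.
ε ∉ L(G), so no ε-production is kept.
For each production, add variants omitting each subset of nullable occurrences: S → B * S gives B * S | * S.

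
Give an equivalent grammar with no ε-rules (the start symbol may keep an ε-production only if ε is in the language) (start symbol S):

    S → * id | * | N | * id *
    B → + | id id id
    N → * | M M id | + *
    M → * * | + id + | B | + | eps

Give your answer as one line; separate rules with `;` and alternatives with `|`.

S → * id | * | N | * id *; B → + | id id id; N → * | M M id | M id | id | + *; M → * * | + id + | B | +

Nullable nonterminals: {M}.
ε ∉ L(G), so no ε-production is kept.
Add the nullable-subset variants: N → M M id gives M M id | M id | id.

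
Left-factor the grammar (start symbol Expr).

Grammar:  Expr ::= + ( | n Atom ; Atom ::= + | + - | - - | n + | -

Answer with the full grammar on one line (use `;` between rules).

Atom has alternatives sharing prefix '+': factor to Atom → + Atom1 with Atom1 → ε | -.
Atom has alternatives sharing prefix '-': factor to Atom → - Atom2 with Atom2 → - | ε.

Expr ::= + ( | n Atom; Atom ::= n + | + Atom1 | - Atom2; Atom1 ::= ε | -; Atom2 ::= - | ε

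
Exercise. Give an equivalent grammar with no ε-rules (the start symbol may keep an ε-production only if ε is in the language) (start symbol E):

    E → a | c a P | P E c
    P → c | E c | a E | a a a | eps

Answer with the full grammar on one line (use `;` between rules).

The nullable symbols are {P}.
ε ∉ L(G), so no ε-production is kept.
Add the nullable-subset variants: E → c a P gives c a P | c a. E → P E c gives P E c | E c.

E → a | c a P | c a | P E c | E c; P → c | E c | a E | a a a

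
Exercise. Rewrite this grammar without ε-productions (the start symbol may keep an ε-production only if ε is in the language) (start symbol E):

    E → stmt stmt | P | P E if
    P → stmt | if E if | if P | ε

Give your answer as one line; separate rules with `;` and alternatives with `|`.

Nullable set = {E, P}.
ε ∈ L(G) since E is nullable, so keep E → ε.
Add the nullable-subset variants: E → P E if gives P E if | P if | E if | if. P → if E if gives if E if | if if. P → if P gives if P | if.

E → stmt stmt | P | P E if | P if | E if | if | ε; P → stmt | if E if | if if | if P | if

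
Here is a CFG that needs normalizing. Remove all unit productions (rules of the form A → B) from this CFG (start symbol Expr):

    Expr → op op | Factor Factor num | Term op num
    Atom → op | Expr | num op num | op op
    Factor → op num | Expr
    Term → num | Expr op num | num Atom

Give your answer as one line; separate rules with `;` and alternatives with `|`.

Unit pairs: Atom ⇒* {Expr}; Factor ⇒* {Expr}.
Replace each nonterminal's rules with the union of the non-unit rules of every nonterminal it unit-derives.

Expr → op op | Factor Factor num | Term op num; Atom → op | num op num | op op | Factor Factor num | Term op num; Factor → op num | op op | Factor Factor num | Term op num; Term → num | Expr op num | num Atom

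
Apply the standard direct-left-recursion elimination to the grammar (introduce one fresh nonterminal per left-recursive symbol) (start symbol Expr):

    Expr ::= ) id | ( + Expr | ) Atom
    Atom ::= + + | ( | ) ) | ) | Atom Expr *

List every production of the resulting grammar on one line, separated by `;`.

Expr ::= ) id | ( + Expr | ) Atom; Atom ::= + + Atom1 | ( Atom1 | ) ) Atom1 | ) Atom1; Atom1 ::= Expr * Atom1 | epsilon

Atom is directly left-recursive.
For Atom: α = {Expr *}, β = {+ +, (, ) ), )}. Rewrite as Atom → β Atom1 and Atom1 → α Atom1 | ε.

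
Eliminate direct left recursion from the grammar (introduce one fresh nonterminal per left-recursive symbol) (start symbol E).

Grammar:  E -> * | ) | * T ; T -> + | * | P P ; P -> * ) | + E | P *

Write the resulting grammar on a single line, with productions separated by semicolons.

E -> * | ) | * T; T -> + | * | P P; P -> * ) P' | + E P'; P' -> * P' | ε

P is directly left-recursive.
For P: α = {*}, β = {* ), + E}. Rewrite as P → β P' and P' → α P' | ε.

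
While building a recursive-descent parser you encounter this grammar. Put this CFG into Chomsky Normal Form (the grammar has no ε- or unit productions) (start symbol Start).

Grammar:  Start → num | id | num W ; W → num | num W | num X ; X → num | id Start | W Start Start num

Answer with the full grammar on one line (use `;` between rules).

Start → num | id | X1 W; W → num | X1 W | X1 X; X → num | X2 Start | W Y1; X1 → num; X2 → id; Y1 → Start Y2; Y2 → Start X1

Introduce a nonterminal for each terminal appearing in a rule of length ≥ 2: X1 → num, X2 → id.
Binarize each right-hand side of length ≥ 3 by chaining fresh nonterminals (Y1, Y2, …): affected rules were X → W Start Start X1.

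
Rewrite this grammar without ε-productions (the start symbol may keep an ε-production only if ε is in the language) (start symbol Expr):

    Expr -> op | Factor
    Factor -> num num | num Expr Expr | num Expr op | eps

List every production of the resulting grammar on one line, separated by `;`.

Expr -> op | Factor | eps; Factor -> num num | num Expr Expr | num Expr | num | num Expr op | num op

The nullable symbols are {Expr, Factor}.
ε ∈ L(G) since Expr is nullable, so keep Expr → ε.
Expand every rule over subsets of its nullable positions: Factor → num Expr Expr gives num Expr Expr | num Expr | num. Factor → num Expr op gives num Expr op | num op.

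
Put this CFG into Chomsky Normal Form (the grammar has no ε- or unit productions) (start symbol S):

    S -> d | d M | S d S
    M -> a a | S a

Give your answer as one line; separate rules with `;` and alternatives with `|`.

S -> d | X1 M | S Y1; M -> X2 X2 | S X2; X1 -> d; X2 -> a; Y1 -> X1 S

Introduce a nonterminal for each terminal appearing in a rule of length ≥ 2: X1 → d, X2 → a.
Binarize each right-hand side of length ≥ 3 by chaining fresh nonterminals (Y1, Y2, …): affected rules were S → S X1 S.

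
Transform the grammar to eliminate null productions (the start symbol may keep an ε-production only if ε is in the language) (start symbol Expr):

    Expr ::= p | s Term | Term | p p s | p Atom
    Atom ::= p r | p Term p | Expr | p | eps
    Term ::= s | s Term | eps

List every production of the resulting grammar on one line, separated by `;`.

The nullable symbols are {Atom, Expr, Term}.
ε ∈ L(G) since Expr is nullable, so keep Expr → ε.
Add the nullable-subset variants: Expr → s Term gives s Term | s. Atom → p Term p gives p Term p | p p.

Expr ::= p | s Term | s | Term | p p s | p Atom | ε; Atom ::= p r | p Term p | p p | Expr | p; Term ::= s | s Term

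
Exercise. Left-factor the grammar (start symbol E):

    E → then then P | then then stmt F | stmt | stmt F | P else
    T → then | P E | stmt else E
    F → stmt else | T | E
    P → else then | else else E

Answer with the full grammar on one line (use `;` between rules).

E has alternatives sharing prefix 'then then': factor to E → then then E' with E' → P | stmt F.
E has alternatives sharing prefix 'stmt': factor to E → stmt E'' with E'' → ε | F.
P has alternatives sharing prefix 'else': factor to P → else P' with P' → then | else E.

E → P else | then then E' | stmt E''; T → then | P E | stmt else E; F → stmt else | T | E; P → else P'; E' → P | stmt F; E'' → ε | F; P' → then | else E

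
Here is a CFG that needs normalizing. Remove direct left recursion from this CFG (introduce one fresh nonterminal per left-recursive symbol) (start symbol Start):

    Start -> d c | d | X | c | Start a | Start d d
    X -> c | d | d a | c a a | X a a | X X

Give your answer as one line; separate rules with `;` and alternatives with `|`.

Left recursion appears on Start, X.
For Start: α = {a, d d}, β = {d c, d, X, c}. Rewrite as Start → β Start1 and Start1 → α Start1 | ε.
For X: α = {a a, X}, β = {c, d, d a, c a a}. Rewrite as X → β X1 and X1 → α X1 | ε.

Start -> d c Start1 | d Start1 | X Start1 | c Start1; X -> c X1 | d X1 | d a X1 | c a a X1; Start1 -> a Start1 | d d Start1 | ε; X1 -> a a X1 | X X1 | ε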